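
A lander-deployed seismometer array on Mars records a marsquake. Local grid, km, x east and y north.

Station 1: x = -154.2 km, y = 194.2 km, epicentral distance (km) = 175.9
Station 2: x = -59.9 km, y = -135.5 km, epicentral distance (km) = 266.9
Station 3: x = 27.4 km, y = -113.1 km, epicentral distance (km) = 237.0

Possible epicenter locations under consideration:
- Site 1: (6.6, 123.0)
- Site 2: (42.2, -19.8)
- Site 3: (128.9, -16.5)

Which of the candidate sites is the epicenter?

Site 1

For each candidate, compare |candidate − station| to the reported distance:
Site 1: residuals Station 1 0.0, Station 2 0.0, Station 3 0.0 → max 0.0 km
Site 2: residuals Station 1 114.6, Station 2 112.6, Station 3 142.5 → max 142.5 km
Site 3: residuals Station 1 177.0, Station 2 43.7, Station 3 96.9 → max 177.0 km
Only Site 1 has all residuals ≈ 0.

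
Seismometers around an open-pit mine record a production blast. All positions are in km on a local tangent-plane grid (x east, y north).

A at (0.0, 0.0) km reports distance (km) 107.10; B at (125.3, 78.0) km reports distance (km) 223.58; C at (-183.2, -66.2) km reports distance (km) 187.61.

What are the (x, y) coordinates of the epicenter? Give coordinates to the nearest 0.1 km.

Circle about each station: x² + y² = 107.10²; (x − 125.3)² + (y − 78.0)² = 223.58²; (x + 183.2)² + (y + 66.2)² = 187.61².
Subtracting the A equation from the B and C equations removes the quadratic terms:
250.6 x + 156.0 y = -16733.52
-366.4 x − 132.4 y = 14217.58
Solving the 2×2 system: x ≈ -0.1, y ≈ -107.1 km.
Check against A (with the unrounded x, y): √(x²+y²) = 107.10 ≈ 107.10 km. ✓

(-0.1, -107.1)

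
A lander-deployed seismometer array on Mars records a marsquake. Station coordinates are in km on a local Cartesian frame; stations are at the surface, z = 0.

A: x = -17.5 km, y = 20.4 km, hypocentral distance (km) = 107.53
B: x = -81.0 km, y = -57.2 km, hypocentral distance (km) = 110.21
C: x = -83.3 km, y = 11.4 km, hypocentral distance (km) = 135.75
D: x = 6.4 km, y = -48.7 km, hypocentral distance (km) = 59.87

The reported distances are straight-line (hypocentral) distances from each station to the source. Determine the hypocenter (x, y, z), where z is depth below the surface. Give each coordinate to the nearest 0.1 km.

Each station gives a sphere (x−x_i)² + (y−y_i)² + z² = d_i² (stations at z=0).
Subtracting the A sphere from B and C: z² cancels, leaving linear equations in x and y:
-127.0 x − 155.2 y = 8526.89
-131.6 x − 18.0 y = -518.92
Solving: x ≈ 12.902, y ≈ -65.499 km (keep extra digits for the depth step; rounded: 12.9, -65.5).
Then from the A sphere: z² = 107.53² − (x + 17.5)² − (y − 20.4)² with x = 12.902, y = -65.499, so z ≈ 57.094 ≈ 57.1 km.

x ≈ 12.9 km, y ≈ -65.5 km, depth ≈ 57.1 km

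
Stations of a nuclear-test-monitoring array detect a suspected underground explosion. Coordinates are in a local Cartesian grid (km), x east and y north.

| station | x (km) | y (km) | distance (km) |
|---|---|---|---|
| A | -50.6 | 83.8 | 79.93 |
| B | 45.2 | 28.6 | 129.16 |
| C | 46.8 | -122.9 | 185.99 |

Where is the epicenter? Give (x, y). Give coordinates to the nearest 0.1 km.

Circle about each station: (x + 50.6)² + (y − 83.8)² = 79.93²; (x − 45.2)² + (y − 28.6)² = 129.16²; (x − 46.8)² + (y + 122.9)² = 185.99².
Subtracting pairs of circle equations eliminates x²+y² and gives linear equations (the radical axes):
191.6 x − 110.4 y = -17015.30
194.8 x − 413.4 y = -20491.63
Solving the 2×2 system: x ≈ -82.7, y ≈ 10.6 km.

(-82.7, 10.6)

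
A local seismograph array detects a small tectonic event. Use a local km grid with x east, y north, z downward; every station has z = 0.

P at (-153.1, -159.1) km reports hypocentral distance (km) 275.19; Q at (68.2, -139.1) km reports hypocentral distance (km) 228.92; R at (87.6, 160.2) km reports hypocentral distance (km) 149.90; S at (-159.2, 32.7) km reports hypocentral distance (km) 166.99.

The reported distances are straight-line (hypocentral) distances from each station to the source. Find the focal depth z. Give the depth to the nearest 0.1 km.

z ≈ 65.3 km

Each station gives a sphere (x−x_i)² + (y−y_i)² + z² = d_i² (stations at z=0).
Subtracting the P sphere from Q and R: z² cancels, leaving linear equations in x and y:
442.6 x + 40.0 y = -1427.20
481.4 x + 638.6 y = 37844.91
Solving: x ≈ -9.208, y ≈ 66.203 km (keep extra digits for the depth step; rounded: -9.2, 66.2).
Then from the P sphere: z² = 275.19² − (x + 153.1)² − (y + 159.1)² with x = -9.208, y = 66.203, so z ≈ 65.293 ≈ 65.3 km.
Check against S (with the unrounded solution): distance 166.98 ≈ 166.99 km. ✓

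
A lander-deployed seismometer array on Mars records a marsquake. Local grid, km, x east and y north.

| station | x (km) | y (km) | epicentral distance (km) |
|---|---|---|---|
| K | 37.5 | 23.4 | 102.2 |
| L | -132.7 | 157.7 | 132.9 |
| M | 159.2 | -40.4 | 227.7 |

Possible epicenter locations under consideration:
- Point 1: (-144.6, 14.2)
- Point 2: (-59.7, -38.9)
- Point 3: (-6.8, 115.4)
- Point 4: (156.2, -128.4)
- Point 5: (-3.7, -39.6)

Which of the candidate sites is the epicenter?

For each candidate, compare |candidate − station| to the reported distance:
Point 1: residuals K 80.1, L 11.1, M 81.0 → max 81.0 km
Point 2: residuals K 13.3, L 76.8, M 8.8 → max 76.8 km
Point 3: residuals K 0.1, L 0.1, M 0.0 → max 0.1 km
Point 4: residuals K 90.5, L 273.7, M 139.6 → max 273.7 km
Point 5: residuals K 26.9, L 102.8, M 64.8 → max 102.8 km
Only Point 3 has all residuals ≈ 0.

Point 3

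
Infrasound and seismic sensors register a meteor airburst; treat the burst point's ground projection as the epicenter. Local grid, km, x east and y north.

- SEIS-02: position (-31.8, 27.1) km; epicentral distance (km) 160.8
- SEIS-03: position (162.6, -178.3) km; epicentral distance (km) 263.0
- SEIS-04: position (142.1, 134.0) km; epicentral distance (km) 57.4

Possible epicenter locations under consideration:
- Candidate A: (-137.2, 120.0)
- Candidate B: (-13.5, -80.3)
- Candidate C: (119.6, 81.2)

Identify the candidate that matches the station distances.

Candidate C

For each candidate, compare |candidate − station| to the reported distance:
Candidate A: residuals SEIS-02 20.3, SEIS-03 159.9, SEIS-04 222.3 → max 222.3 km
Candidate B: residuals SEIS-02 51.9, SEIS-03 61.5, SEIS-04 207.4 → max 207.4 km
Candidate C: residuals SEIS-02 0.0, SEIS-03 0.0, SEIS-04 0.0 → max 0.0 km
Only Candidate C has all residuals ≈ 0.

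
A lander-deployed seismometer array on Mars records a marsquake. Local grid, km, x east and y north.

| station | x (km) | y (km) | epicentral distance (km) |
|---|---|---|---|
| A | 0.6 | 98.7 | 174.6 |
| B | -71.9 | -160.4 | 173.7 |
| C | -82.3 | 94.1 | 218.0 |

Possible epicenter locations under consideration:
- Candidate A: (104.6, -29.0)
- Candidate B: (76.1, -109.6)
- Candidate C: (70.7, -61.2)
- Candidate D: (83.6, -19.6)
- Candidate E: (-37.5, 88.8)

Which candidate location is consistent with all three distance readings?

Candidate C

For each candidate, compare |candidate − station| to the reported distance:
Candidate A: residuals A 9.9, B 46.3, C 5.8 → max 46.3 km
Candidate B: residuals A 47.0, B 17.2, C 40.0 → max 47.0 km
Candidate C: residuals A 0.0, B 0.0, C 0.0 → max 0.0 km
Candidate D: residuals A 30.1, B 36.1, C 16.9 → max 36.1 km
Candidate E: residuals A 135.2, B 77.9, C 172.9 → max 172.9 km
Only Candidate C has all residuals ≈ 0.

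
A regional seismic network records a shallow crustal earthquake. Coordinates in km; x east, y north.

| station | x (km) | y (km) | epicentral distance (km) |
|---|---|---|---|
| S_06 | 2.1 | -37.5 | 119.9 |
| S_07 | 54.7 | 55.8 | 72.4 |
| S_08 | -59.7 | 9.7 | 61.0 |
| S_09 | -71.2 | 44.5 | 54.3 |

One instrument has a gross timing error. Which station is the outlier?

Solve using three stations at a time. Using S_07, S_08, S_09 (subtract circle equations pairwise → linear system) gives (x, y) ≈ (-17.7, 54.0).
Distances from that point to each station vs reported:
  S_06: calculated 93.6 vs reported 119.9 → residual 26.3 km
  S_07: calculated 72.4 vs reported 72.4 → residual 0.0 km
  S_08: calculated 61.0 vs reported 61.0 → residual 0.0 km
  S_09: calculated 54.3 vs reported 54.3 → residual 0.0 km
S_07, S_08, S_09 are mutually consistent (residuals ≈ 0); S_06 is off by 26.3 km.

S_06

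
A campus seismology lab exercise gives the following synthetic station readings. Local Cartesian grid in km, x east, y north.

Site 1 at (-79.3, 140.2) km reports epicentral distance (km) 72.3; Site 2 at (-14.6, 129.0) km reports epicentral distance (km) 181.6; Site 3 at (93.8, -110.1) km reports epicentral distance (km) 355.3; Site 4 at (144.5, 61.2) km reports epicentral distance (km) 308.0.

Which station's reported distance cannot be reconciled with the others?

Solve using three stations at a time. Using Site 1, Site 3, Site 4 (subtract circle equations pairwise → linear system) gives (x, y) ≈ (-151.3, 147.2).
Distances from that point to each station vs reported:
  Site 1: calculated 72.3 vs reported 72.3 → residual 0.0 km
  Site 2: calculated 137.9 vs reported 181.6 → residual 43.7 km
  Site 3: calculated 355.3 vs reported 355.3 → residual 0.0 km
  Site 4: calculated 308.0 vs reported 308.0 → residual 0.0 km
Site 1, Site 3, Site 4 are mutually consistent (residuals ≈ 0); Site 2 is off by 43.7 km.

Site 2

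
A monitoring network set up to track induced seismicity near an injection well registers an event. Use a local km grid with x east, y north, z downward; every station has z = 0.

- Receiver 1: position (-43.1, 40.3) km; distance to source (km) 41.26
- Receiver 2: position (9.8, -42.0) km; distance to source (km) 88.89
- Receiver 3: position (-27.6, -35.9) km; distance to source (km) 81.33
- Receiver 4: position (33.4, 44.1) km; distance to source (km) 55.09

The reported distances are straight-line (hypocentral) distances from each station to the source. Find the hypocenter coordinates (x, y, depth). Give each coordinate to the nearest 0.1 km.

Each station gives a sphere (x−x_i)² + (y−y_i)² + z² = d_i² (stations at z=0).
Subtracting the Receiver 1 sphere from Receiver 2 and Receiver 3: z² cancels, leaving linear equations in x and y:
105.8 x − 164.6 y = -7820.70
31.0 x − 152.4 y = -6343.31
Solving: x ≈ -13.407, y ≈ 38.896 km (keep extra digits for the depth step; rounded: -13.4, 38.9).
Then from the Receiver 1 sphere: z² = 41.26² − (x + 43.1)² − (y − 40.3)² with x = -13.407, y = 38.896, so z ≈ 28.614 ≈ 28.6 km.
Check against Receiver 4 (with the unrounded solution): distance 55.11 ≈ 55.09 km. ✓

x ≈ -13.4 km, y ≈ 38.9 km, depth ≈ 28.6 km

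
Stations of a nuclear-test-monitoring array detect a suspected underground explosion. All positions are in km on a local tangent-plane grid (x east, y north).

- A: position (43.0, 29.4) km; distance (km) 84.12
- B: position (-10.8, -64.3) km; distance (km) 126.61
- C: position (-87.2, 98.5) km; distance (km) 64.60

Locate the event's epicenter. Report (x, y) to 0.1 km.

Circle about each station: (x − 43.0)² + (y − 29.4)² = 84.12²; (x + 10.8)² + (y + 64.3)² = 126.61²; (x + 87.2)² + (y − 98.5)² = 64.60².
Subtracting pairs of circle equations eliminates x²+y² and gives linear equations (the radical axes):
-107.6 x − 187.4 y = -7416.15
-260.4 x + 138.2 y = 17495.74
Solving the 2×2 system: x ≈ -35.4, y ≈ 59.9 km.

(-35.4, 59.9)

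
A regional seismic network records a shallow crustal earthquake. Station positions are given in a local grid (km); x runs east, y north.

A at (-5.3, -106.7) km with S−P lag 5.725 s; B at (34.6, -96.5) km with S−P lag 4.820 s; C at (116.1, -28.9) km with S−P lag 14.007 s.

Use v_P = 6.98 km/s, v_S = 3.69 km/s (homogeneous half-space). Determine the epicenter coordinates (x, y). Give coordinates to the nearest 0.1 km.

Distance from S−P lag: d = Δt · v_P v_S / (v_P − v_S) = Δt · (6.98·3.69)/(6.98−3.69) ≈ 7.8286·Δt.
So d_A = 44.82, d_B = 37.73, d_C = 109.66 km.
Circle about each station: (x + 5.3)² + (y + 106.7)² = 44.82²; (x − 34.6)² + (y + 96.5)² = 37.73²; (x − 116.1)² + (y + 28.9)² = 109.66².
Subtracting pairs of circle equations eliminates x²+y² and gives linear equations (the radical axes):
79.8 x + 20.4 y = -318.29
242.8 x + 155.6 y = -7115.04
Solving the 2×2 system: x ≈ 12.8, y ≈ -65.7 km.

(12.8, -65.7)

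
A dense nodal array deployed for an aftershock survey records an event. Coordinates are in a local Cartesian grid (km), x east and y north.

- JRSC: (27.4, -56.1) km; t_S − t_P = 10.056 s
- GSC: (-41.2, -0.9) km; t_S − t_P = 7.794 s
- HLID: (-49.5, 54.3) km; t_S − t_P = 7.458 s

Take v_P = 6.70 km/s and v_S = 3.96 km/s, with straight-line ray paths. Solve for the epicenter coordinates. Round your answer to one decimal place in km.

21.5 km east, 41.1 km north

Distance from S−P lag: d = Δt · v_P v_S / (v_P − v_S) = Δt · (6.70·3.96)/(6.70−3.96) ≈ 9.6832·Δt.
So d_JRSC = 97.37, d_GSC = 75.47, d_HLID = 72.22 km.
Circle about each station: (x − 27.4)² + (y + 56.1)² = 97.37²; (x + 41.2)² + (y + 0.9)² = 75.47²; (x + 49.5)² + (y − 54.3)² = 72.22².
Subtracting pairs of circle equations eliminates x²+y² and gives linear equations (the radical axes):
-137.2 x + 110.4 y = 1585.48
-153.8 x + 220.8 y = 5765.96
Solving the 2×2 system: x ≈ 21.5, y ≈ 41.1 km.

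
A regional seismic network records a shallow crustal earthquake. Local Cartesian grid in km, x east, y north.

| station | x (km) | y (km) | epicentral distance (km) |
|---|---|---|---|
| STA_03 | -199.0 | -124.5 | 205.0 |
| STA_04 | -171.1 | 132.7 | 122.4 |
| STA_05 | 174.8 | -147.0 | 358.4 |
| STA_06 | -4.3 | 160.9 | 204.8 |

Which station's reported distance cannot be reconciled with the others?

Solve using three stations at a time. Using STA_04, STA_05, STA_06 (subtract circle equations pairwise → linear system) gives (x, y) ≈ (-145.9, 13.0).
Distances from that point to each station vs reported:
  STA_03: calculated 147.4 vs reported 205.0 → residual 57.6 km
  STA_04: calculated 122.3 vs reported 122.4 → residual 0.1 km
  STA_05: calculated 358.4 vs reported 358.4 → residual 0.0 km
  STA_06: calculated 204.8 vs reported 204.8 → residual 0.0 km
STA_04, STA_05, STA_06 are mutually consistent (residuals ≈ 0); STA_03 is off by 57.6 km.

STA_03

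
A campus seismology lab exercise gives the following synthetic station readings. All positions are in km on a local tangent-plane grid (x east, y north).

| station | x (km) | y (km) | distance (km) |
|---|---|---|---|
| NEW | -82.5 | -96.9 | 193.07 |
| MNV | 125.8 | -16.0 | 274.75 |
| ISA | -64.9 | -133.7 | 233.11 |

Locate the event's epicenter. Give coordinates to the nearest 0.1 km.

x ≈ -127.3 km, y ≈ 90.9 km

Circle about each station: (x + 82.5)² + (y + 96.9)² = 193.07²; (x − 125.8)² + (y + 16.0)² = 274.75²; (x + 64.9)² + (y + 133.7)² = 233.11².
Subtracting pairs of circle equations eliminates x²+y² and gives linear equations (the radical axes):
416.6 x + 161.8 y = -38325.76
35.2 x − 73.6 y = -11172.41
Solving the 2×2 system: x ≈ -127.3, y ≈ 90.9 km.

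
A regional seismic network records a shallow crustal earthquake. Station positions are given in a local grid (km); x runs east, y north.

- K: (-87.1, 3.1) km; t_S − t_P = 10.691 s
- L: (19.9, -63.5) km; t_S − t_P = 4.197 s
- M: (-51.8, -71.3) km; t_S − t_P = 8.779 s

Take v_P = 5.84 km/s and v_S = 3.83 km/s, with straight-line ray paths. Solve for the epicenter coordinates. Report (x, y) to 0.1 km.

Distance from S−P lag: d = Δt · v_P v_S / (v_P − v_S) = Δt · (5.84·3.83)/(5.84−3.83) ≈ 11.1280·Δt.
So d_K = 118.97, d_L = 46.70, d_M = 97.69 km.
Circle about each station: (x + 87.1)² + (y − 3.1)² = 118.97²; (x − 19.9)² + (y + 63.5)² = 46.70²; (x + 51.8)² + (y + 71.3)² = 97.69².
Subtracting the K equation from the L and M equations removes the quadratic terms:
214.0 x − 133.2 y = 8805.21
70.6 x − 148.8 y = 4781.43
Solving the 2×2 system: x ≈ 30.0, y ≈ -17.9 km.

(30.0, -17.9)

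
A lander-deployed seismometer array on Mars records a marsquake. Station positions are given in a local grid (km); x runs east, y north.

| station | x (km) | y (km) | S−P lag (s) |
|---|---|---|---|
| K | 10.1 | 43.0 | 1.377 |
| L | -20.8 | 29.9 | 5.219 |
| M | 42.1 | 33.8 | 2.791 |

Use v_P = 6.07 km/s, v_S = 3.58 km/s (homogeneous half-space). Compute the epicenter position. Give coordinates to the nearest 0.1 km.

Distance from S−P lag: d = Δt · v_P v_S / (v_P − v_S) = Δt · (6.07·3.58)/(6.07−3.58) ≈ 8.7271·Δt.
So d_K = 12.02, d_L = 45.55, d_M = 24.36 km.
Circle about each station: (x − 10.1)² + (y − 43.0)² = 12.02²; (x + 20.8)² + (y − 29.9)² = 45.55²; (x − 42.1)² + (y − 33.8)² = 24.36².
Subtracting the K equation from the L and M equations removes the quadratic terms:
-61.8 x − 26.2 y = -2554.68
64.0 x − 18.4 y = 514.91
Solving the 2×2 system: x ≈ 21.5, y ≈ 46.8 km.

x ≈ 21.5 km, y ≈ 46.8 km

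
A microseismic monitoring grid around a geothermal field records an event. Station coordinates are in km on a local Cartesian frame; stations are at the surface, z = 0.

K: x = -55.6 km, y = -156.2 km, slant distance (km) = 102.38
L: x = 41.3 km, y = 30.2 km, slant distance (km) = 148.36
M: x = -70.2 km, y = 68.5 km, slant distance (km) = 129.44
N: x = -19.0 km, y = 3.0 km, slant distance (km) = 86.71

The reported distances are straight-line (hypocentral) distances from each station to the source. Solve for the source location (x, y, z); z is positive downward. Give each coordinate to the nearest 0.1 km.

Each station gives a sphere (x−x_i)² + (y−y_i)² + z² = d_i² (stations at z=0).
Subtracting the K sphere from L and M: z² cancels, leaving linear equations in x and y:
193.8 x + 372.8 y = -36401.10
-29.2 x + 449.4 y = -24142.56
Solving: x ≈ -75.100, y ≈ -58.601 km (keep extra digits for the depth step; rounded: -75.1, -58.6).
Then from the K sphere: z² = 102.38² − (x + 55.6)² − (y + 156.2)² with x = -75.100, y = -58.601, so z ≈ 23.997 ≈ 24.0 km.
Check against N (with the unrounded solution): distance 86.71 ≈ 86.71 km. ✓

x ≈ -75.1 km, y ≈ -58.6 km, depth ≈ 24.0 km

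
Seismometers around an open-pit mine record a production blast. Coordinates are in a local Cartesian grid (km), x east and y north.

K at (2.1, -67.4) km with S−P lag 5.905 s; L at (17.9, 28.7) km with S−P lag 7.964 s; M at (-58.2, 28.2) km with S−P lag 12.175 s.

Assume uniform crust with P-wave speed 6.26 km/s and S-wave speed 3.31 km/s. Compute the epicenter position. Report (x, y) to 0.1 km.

Distance from S−P lag: d = Δt · v_P v_S / (v_P − v_S) = Δt · (6.26·3.31)/(6.26−3.31) ≈ 7.0239·Δt.
So d_K = 41.48, d_L = 55.94, d_M = 85.52 km.
Circle about each station: (x − 2.1)² + (y + 67.4)² = 41.48²; (x − 17.9)² + (y − 28.7)² = 55.94²; (x + 58.2)² + (y − 28.2)² = 85.52².
Subtracting the K equation from the L and M equations removes the quadratic terms:
31.6 x + 192.2 y = -4811.76
-120.6 x + 191.2 y = -5957.77
Solving the 2×2 system: x ≈ 7.7, y ≈ -26.3 km.

7.7 km east, -26.3 km north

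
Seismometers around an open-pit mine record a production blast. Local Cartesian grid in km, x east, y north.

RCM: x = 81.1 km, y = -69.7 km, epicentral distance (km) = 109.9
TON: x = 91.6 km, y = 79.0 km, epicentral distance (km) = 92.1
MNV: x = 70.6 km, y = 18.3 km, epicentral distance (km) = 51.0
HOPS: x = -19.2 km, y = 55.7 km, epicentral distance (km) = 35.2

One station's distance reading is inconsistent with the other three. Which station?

Solve using three stations at a time. Using RCM, TON, MNV (subtract circle equations pairwise → linear system) gives (x, y) ≈ (19.7, 21.4).
Distances from that point to each station vs reported:
  RCM: calculated 109.9 vs reported 109.9 → residual 0.0 km
  TON: calculated 92.1 vs reported 92.1 → residual 0.0 km
  MNV: calculated 51.0 vs reported 51.0 → residual 0.0 km
  HOPS: calculated 51.8 vs reported 35.2 → residual 16.6 km
RCM, TON, MNV are mutually consistent (residuals ≈ 0); HOPS is off by 16.6 km.

HOPS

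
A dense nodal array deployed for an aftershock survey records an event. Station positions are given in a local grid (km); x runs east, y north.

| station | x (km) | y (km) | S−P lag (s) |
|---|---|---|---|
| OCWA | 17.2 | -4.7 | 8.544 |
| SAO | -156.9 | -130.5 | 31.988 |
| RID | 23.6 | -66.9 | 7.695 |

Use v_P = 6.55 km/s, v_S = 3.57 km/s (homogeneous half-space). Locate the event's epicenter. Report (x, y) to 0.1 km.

76.0 km east, -36.9 km north

Distance from S−P lag: d = Δt · v_P v_S / (v_P − v_S) = Δt · (6.55·3.57)/(6.55−3.57) ≈ 7.8468·Δt.
So d_OCWA = 67.04, d_SAO = 251.00, d_RID = 60.38 km.
Circle about each station: (x − 17.2)² + (y + 4.7)² = 67.04²; (x + 156.9)² + (y + 130.5)² = 251.00²; (x − 23.6)² + (y + 66.9)² = 60.38².
Subtracting pairs of circle equations eliminates x²+y² and gives linear equations (the radical axes):
-348.2 x − 251.6 y = -17176.71
12.8 x − 124.4 y = 5563.26
Solving the 2×2 system: x ≈ 76.0, y ≈ -36.9 km.
Check against OCWA (with the unrounded x, y): √((x − 17.2)²+(y + 4.7)²) = 67.03 ≈ 67.04 km. ✓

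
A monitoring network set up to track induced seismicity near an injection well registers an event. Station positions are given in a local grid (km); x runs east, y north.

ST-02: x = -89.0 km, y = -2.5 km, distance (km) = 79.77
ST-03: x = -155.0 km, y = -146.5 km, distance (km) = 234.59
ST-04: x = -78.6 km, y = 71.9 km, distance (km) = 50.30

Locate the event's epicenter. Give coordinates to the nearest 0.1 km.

Circle about each station: (x + 89.0)² + (y + 2.5)² = 79.77²; (x + 155.0)² + (y + 146.5)² = 234.59²; (x + 78.6)² + (y − 71.9)² = 50.30².
Subtracting pairs of circle equations eliminates x²+y² and gives linear equations (the radical axes):
-132.0 x − 288.0 y = -11109.22
20.8 x + 148.8 y = 7253.48
Solving the 2×2 system: x ≈ -31.9, y ≈ 53.2 km.

(-31.9, 53.2)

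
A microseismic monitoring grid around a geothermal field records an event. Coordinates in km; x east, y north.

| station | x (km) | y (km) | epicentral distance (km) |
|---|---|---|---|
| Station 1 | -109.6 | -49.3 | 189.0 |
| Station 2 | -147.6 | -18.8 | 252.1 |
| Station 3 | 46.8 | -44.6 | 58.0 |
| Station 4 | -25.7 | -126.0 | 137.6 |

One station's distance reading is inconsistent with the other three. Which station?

Solve using three stations at a time. Using Station 2, Station 3, Station 4 (subtract circle equations pairwise → linear system) gives (x, y) ≈ (99.5, -68.9).
Distances from that point to each station vs reported:
  Station 1: calculated 210.0 vs reported 189.0 → residual 21.0 km
  Station 2: calculated 252.1 vs reported 252.1 → residual 0.0 km
  Station 3: calculated 58.0 vs reported 58.0 → residual 0.0 km
  Station 4: calculated 137.6 vs reported 137.6 → residual 0.0 km
Station 2, Station 3, Station 4 are mutually consistent (residuals ≈ 0); Station 1 is off by 21.0 km.

Station 1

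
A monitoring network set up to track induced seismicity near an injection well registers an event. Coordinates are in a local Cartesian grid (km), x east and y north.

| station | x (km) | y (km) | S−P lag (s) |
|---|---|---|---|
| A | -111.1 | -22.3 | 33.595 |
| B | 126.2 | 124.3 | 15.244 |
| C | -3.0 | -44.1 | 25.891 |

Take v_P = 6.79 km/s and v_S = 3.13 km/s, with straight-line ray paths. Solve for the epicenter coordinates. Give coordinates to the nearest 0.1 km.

Distance from S−P lag: d = Δt · v_P v_S / (v_P − v_S) = Δt · (6.79·3.13)/(6.79−3.13) ≈ 5.8067·Δt.
So d_A = 195.08, d_B = 88.52, d_C = 150.34 km.
Circle about each station: (x + 111.1)² + (y + 22.3)² = 195.08²; (x − 126.2)² + (y − 124.3)² = 88.52²; (x + 3.0)² + (y + 44.1)² = 150.34².
Subtracting pairs of circle equations eliminates x²+y² and gives linear equations (the radical axes):
474.6 x + 293.2 y = 48756.85
216.2 x − 43.6 y = 4567.40
Solving the 2×2 system: x ≈ 41.2, y ≈ 99.6 km.

41.2 km east, 99.6 km north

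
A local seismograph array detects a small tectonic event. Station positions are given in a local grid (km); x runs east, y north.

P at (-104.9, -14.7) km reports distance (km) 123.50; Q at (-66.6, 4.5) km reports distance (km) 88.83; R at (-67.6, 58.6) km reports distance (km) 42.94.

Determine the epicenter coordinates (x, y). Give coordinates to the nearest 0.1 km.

(-36.3, 88.0)

Circle about each station: (x + 104.9)² + (y + 14.7)² = 123.50²; (x + 66.6)² + (y − 4.5)² = 88.83²; (x + 67.6)² + (y − 58.6)² = 42.94².
Subtracting pairs of circle equations eliminates x²+y² and gives linear equations (the radical axes):
76.6 x + 38.4 y = 597.19
74.6 x + 146.6 y = 10192.03
Solving the 2×2 system: x ≈ -36.3, y ≈ 88.0 km.
Check against P (with the unrounded x, y): √((x + 104.9)²+(y + 14.7)²) = 123.50 ≈ 123.50 km. ✓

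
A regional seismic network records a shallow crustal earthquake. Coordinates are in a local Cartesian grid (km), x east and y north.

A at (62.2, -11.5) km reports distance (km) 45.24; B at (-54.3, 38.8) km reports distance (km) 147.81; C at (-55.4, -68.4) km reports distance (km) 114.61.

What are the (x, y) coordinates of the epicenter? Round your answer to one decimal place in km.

(58.6, -56.6)

Circle about each station: (x − 62.2)² + (y + 11.5)² = 45.24²; (x + 54.3)² + (y − 38.8)² = 147.81²; (x + 55.4)² + (y + 68.4)² = 114.61².
Subtracting the A equation from the B and C equations removes the quadratic terms:
-233.0 x + 100.6 y = -19348.30
-235.2 x − 113.8 y = -7342.16
Solving the 2×2 system: x ≈ 58.6, y ≈ -56.6 km.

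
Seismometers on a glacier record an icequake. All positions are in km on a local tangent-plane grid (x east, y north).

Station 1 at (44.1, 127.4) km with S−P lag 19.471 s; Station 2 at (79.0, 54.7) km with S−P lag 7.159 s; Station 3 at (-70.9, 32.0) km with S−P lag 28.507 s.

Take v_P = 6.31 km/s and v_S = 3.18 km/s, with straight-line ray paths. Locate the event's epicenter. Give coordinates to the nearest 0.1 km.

(111.6, 22.4)

Distance from S−P lag: d = Δt · v_P v_S / (v_P − v_S) = Δt · (6.31·3.18)/(6.31−3.18) ≈ 6.4108·Δt.
So d_Station 1 = 124.82, d_Station 2 = 45.89, d_Station 3 = 182.75 km.
Circle about each station: (x − 44.1)² + (y − 127.4)² = 124.82²; (x − 79.0)² + (y − 54.7)² = 45.89²; (x + 70.9)² + (y − 32.0)² = 182.75².
Subtracting the Station 1 equation from the Station 2 and Station 3 equations removes the quadratic terms:
69.8 x − 145.4 y = 4531.66
-230.0 x − 190.8 y = -29942.29
Solving the 2×2 system: x ≈ 111.6, y ≈ 22.4 km.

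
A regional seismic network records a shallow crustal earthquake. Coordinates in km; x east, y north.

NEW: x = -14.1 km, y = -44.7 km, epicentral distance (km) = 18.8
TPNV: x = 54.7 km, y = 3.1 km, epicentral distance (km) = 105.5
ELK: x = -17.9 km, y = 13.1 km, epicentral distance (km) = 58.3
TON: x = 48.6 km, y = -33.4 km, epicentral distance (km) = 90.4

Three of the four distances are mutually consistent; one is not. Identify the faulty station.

NEW

Solve using three stations at a time. Using TPNV, ELK, TON (subtract circle equations pairwise → linear system) gives (x, y) ≈ (-41.5, -40.1).
Distances from that point to each station vs reported:
  NEW: calculated 27.8 vs reported 18.8 → residual 9.0 km
  TPNV: calculated 105.4 vs reported 105.5 → residual 0.1 km
  ELK: calculated 58.2 vs reported 58.3 → residual 0.1 km
  TON: calculated 90.3 vs reported 90.4 → residual 0.1 km
TPNV, ELK, TON are mutually consistent (residuals ≈ 0); NEW is off by 9.0 km.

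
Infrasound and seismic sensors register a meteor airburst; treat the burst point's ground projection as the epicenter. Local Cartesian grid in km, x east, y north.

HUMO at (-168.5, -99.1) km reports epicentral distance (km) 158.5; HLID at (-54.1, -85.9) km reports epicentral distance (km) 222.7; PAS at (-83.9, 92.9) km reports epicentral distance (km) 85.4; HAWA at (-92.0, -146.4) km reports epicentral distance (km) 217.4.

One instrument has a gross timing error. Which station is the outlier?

Solve using three stations at a time. Using HUMO, PAS, HAWA (subtract circle equations pairwise → linear system) gives (x, y) ≈ (-162.4, 59.3).
Distances from that point to each station vs reported:
  HUMO: calculated 158.5 vs reported 158.5 → residual 0.0 km
  HLID: calculated 181.1 vs reported 222.7 → residual 41.6 km
  PAS: calculated 85.4 vs reported 85.4 → residual 0.0 km
  HAWA: calculated 217.4 vs reported 217.4 → residual 0.0 km
HUMO, PAS, HAWA are mutually consistent (residuals ≈ 0); HLID is off by 41.6 km.

HLID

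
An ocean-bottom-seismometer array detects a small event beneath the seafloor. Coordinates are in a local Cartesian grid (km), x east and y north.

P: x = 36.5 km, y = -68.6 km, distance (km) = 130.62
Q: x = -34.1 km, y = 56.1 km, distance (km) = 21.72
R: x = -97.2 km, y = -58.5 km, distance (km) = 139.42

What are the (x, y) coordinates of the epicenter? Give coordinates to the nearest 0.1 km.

-12.7 km east, 52.4 km north

Circle about each station: (x − 36.5)² + (y + 68.6)² = 130.62²; (x + 34.1)² + (y − 56.1)² = 21.72²; (x + 97.2)² + (y + 58.5)² = 139.42².
Subtracting pairs of circle equations eliminates x²+y² and gives linear equations (the radical axes):
-141.2 x + 249.4 y = 14861.64
-267.4 x + 20.2 y = 4455.53
Solving the 2×2 system: x ≈ -12.7, y ≈ 52.4 km.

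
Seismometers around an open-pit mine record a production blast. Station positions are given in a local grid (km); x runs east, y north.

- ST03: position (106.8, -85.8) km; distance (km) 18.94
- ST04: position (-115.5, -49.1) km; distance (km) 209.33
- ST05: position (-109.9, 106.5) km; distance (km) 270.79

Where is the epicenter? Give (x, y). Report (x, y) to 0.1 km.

92.4 km east, -73.5 km north

Circle about each station: (x − 106.8)² + (y + 85.8)² = 18.94²; (x + 115.5)² + (y + 49.1)² = 209.33²; (x + 109.9)² + (y − 106.5)² = 270.79².
Subtracting the ST03 equation from the ST04 and ST05 equations removes the quadratic terms:
-444.6 x + 73.4 y = -46477.15
-433.4 x + 384.6 y = -68316.12
Solving the 2×2 system: x ≈ 92.4, y ≈ -73.5 km.
Check against ST03 (with the unrounded x, y): √((x − 106.8)²+(y + 85.8)²) = 18.93 ≈ 18.94 km. ✓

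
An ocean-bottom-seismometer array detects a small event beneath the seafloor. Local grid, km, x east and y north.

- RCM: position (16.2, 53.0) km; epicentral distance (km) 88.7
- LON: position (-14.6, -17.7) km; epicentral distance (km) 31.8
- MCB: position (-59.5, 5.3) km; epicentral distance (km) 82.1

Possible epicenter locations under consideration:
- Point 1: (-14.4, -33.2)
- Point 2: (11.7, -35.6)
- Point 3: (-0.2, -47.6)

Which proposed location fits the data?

For each candidate, compare |candidate − station| to the reported distance:
Point 1: residuals RCM 2.8, LON 16.3, MCB 22.8 → max 22.8 km
Point 2: residuals RCM 0.0, LON 0.0, MCB 0.0 → max 0.0 km
Point 3: residuals RCM 13.2, LON 1.4, MCB 2.6 → max 13.2 km
Only Point 2 has all residuals ≈ 0.

Point 2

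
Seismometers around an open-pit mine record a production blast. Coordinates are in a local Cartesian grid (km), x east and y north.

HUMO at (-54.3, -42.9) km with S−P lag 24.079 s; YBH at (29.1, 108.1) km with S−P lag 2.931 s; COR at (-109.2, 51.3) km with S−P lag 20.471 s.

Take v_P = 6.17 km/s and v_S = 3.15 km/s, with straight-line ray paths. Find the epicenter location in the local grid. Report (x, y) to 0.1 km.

Distance from S−P lag: d = Δt · v_P v_S / (v_P − v_S) = Δt · (6.17·3.15)/(6.17−3.15) ≈ 6.4356·Δt.
So d_HUMO = 154.96, d_YBH = 18.86, d_COR = 131.74 km.
Circle about each station: (x + 54.3)² + (y + 42.9)² = 154.96²; (x − 29.1)² + (y − 108.1)² = 18.86²; (x + 109.2)² + (y − 51.3)² = 131.74².
Subtracting the HUMO equation from the YBH and COR equations removes the quadratic terms:
166.8 x + 302.0 y = 31400.42
-109.8 x + 188.4 y = 16424.60
Solving the 2×2 system: x ≈ 14.8, y ≈ 95.8 km.

14.8 km east, 95.8 km north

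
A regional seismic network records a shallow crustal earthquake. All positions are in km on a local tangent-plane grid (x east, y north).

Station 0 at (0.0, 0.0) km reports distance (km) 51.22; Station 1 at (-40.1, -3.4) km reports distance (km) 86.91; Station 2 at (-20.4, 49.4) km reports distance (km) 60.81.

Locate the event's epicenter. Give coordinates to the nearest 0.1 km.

Circle about each station: x² + y² = 51.22²; (x + 40.1)² + (y + 3.4)² = 86.91²; (x + 20.4)² + (y − 49.4)² = 60.81².
Subtracting the Station 0 equation from the Station 1 and Station 2 equations removes the quadratic terms:
-80.2 x − 6.8 y = -3310.29
-40.8 x + 98.8 y = 1782.15
Solving the 2×2 system: x ≈ 38.4, y ≈ 33.9 km.

38.4 km east, 33.9 km north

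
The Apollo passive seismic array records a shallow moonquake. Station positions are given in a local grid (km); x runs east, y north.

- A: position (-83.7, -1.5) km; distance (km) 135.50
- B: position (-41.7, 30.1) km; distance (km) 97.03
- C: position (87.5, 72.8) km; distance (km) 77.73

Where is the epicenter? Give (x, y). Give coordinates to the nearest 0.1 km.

Circle about each station: (x + 83.7)² + (y + 1.5)² = 135.50²; (x + 41.7)² + (y − 30.1)² = 97.03²; (x − 87.5)² + (y − 72.8)² = 77.73².
Subtracting pairs of circle equations eliminates x²+y² and gives linear equations (the radical axes):
84.0 x + 63.2 y = 4582.39
342.4 x + 148.6 y = 18266.45
Solving the 2×2 system: x ≈ 51.7, y ≈ 3.8 km.
Check against A (with the unrounded x, y): √((x + 83.7)²+(y + 1.5)²) = 135.51 ≈ 135.50 km. ✓

51.7 km east, 3.8 km north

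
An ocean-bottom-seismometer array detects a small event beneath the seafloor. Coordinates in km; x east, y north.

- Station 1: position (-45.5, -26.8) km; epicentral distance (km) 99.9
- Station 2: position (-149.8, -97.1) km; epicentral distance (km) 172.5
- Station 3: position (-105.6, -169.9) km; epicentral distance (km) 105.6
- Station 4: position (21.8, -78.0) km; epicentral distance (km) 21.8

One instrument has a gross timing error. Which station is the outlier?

Station 3

Solve using three stations at a time. Using Station 1, Station 2, Station 4 (subtract circle equations pairwise → linear system) gives (x, y) ≈ (22.7, -99.8).
Distances from that point to each station vs reported:
  Station 1: calculated 99.9 vs reported 99.9 → residual 0.0 km
  Station 2: calculated 172.5 vs reported 172.5 → residual 0.0 km
  Station 3: calculated 146.2 vs reported 105.6 → residual 40.6 km
  Station 4: calculated 21.8 vs reported 21.8 → residual 0.0 km
Station 1, Station 2, Station 4 are mutually consistent (residuals ≈ 0); Station 3 is off by 40.6 km.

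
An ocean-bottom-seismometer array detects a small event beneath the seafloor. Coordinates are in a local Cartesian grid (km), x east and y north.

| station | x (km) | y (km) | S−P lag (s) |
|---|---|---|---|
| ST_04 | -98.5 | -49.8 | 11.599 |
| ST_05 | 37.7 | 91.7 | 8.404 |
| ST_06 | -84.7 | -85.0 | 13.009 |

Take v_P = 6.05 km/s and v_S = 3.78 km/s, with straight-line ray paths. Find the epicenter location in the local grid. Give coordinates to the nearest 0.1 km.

Distance from S−P lag: d = Δt · v_P v_S / (v_P − v_S) = Δt · (6.05·3.78)/(6.05−3.78) ≈ 10.0744·Δt.
So d_ST_04 = 116.85, d_ST_05 = 84.67, d_ST_06 = 131.06 km.
Circle about each station: (x + 98.5)² + (y + 49.8)² = 116.85²; (x − 37.7)² + (y − 91.7)² = 84.67²; (x + 84.7)² + (y + 85.0)² = 131.06².
Subtracting pairs of circle equations eliminates x²+y² and gives linear equations (the radical axes):
272.4 x + 283.0 y = 4132.80
27.6 x − 70.4 y = -1306.00
Solving the 2×2 system: x ≈ -2.9, y ≈ 17.4 km.

(-2.9, 17.4)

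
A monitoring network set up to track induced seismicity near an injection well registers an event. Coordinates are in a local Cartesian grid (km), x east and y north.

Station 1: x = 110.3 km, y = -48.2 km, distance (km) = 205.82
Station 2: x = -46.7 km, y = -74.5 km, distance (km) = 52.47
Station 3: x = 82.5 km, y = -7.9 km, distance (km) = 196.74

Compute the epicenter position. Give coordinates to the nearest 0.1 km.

(-86.4, -108.8)

Circle about each station: (x − 110.3)² + (y + 48.2)² = 205.82²; (x + 46.7)² + (y + 74.5)² = 52.47²; (x − 82.5)² + (y + 7.9)² = 196.74².
Subtracting pairs of circle equations eliminates x²+y² and gives linear equations (the radical axes):
-314.0 x − 52.6 y = 32850.58
-55.6 x + 80.6 y = -3965.43
Solving the 2×2 system: x ≈ -86.4, y ≈ -108.8 km.
Check against Station 1 (with the unrounded x, y): √((x − 110.3)²+(y + 48.2)²) = 205.82 ≈ 205.82 km. ✓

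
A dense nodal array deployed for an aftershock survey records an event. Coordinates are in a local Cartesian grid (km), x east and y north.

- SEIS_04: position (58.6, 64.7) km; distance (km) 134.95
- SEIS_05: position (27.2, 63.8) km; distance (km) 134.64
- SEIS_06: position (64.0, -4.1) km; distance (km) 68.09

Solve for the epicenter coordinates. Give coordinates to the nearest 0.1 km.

(45.4, -69.6)

Circle about each station: (x − 58.6)² + (y − 64.7)² = 134.95²; (x − 27.2)² + (y − 63.8)² = 134.64²; (x − 64.0)² + (y + 4.1)² = 68.09².
Subtracting the SEIS_04 equation from the SEIS_05 and SEIS_06 equations removes the quadratic terms:
-62.8 x − 1.8 y = -2726.20
10.8 x − 137.6 y = 10068.01
Solving the 2×2 system: x ≈ 45.4, y ≈ -69.6 km.
Check against SEIS_04 (with the unrounded x, y): √((x − 58.6)²+(y − 64.7)²) = 134.95 ≈ 134.95 km. ✓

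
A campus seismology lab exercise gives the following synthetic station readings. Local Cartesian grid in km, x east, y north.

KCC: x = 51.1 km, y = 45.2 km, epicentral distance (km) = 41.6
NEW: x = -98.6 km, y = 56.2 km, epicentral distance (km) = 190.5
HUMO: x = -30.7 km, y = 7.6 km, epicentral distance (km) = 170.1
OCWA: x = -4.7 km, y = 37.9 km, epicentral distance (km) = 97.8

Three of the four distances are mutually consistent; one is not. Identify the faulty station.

HUMO

Solve using three stations at a time. Using KCC, NEW, OCWA (subtract circle equations pairwise → linear system) gives (x, y) ≈ (91.9, 53.3).
Distances from that point to each station vs reported:
  KCC: calculated 41.6 vs reported 41.6 → residual 0.0 km
  NEW: calculated 190.5 vs reported 190.5 → residual 0.0 km
  HUMO: calculated 130.8 vs reported 170.1 → residual 39.3 km
  OCWA: calculated 97.8 vs reported 97.8 → residual 0.0 km
KCC, NEW, OCWA are mutually consistent (residuals ≈ 0); HUMO is off by 39.3 km.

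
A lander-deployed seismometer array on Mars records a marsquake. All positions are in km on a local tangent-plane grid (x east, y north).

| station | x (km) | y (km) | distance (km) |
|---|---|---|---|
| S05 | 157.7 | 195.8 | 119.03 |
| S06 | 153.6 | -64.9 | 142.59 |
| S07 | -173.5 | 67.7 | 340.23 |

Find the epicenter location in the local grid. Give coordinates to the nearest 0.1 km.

Circle about each station: (x − 157.7)² + (y − 195.8)² = 119.03²; (x − 153.6)² + (y + 64.9)² = 142.59²; (x + 173.5)² + (y − 67.7)² = 340.23².
Subtracting the S05 equation from the S06 and S07 equations removes the quadratic terms:
-8.2 x − 521.4 y = -41565.73
-662.4 x − 256.2 y = -130109.70
Solving the 2×2 system: x ≈ 166.6, y ≈ 77.1 km.

(166.6, 77.1)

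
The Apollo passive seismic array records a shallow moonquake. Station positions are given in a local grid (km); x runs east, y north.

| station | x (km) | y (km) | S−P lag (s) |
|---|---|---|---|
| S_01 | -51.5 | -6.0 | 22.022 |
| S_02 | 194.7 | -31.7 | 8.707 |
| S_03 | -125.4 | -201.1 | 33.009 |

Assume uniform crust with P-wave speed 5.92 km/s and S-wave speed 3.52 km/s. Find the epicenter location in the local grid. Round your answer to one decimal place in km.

Distance from S−P lag: d = Δt · v_P v_S / (v_P − v_S) = Δt · (5.92·3.52)/(5.92−3.52) ≈ 8.6827·Δt.
So d_S_01 = 191.21, d_S_02 = 75.60, d_S_03 = 286.61 km.
Circle about each station: (x + 51.5)² + (y + 6.0)² = 191.21²; (x − 194.7)² + (y + 31.7)² = 75.60²; (x + 125.4)² + (y + 201.1)² = 286.61².
Subtracting the S_01 equation from the S_02 and S_03 equations removes the quadratic terms:
492.4 x − 51.4 y = 67070.63
-147.8 x − 390.2 y = 7894.09
Solving the 2×2 system: x ≈ 129.0, y ≈ -69.1 km.

(129.0, -69.1)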